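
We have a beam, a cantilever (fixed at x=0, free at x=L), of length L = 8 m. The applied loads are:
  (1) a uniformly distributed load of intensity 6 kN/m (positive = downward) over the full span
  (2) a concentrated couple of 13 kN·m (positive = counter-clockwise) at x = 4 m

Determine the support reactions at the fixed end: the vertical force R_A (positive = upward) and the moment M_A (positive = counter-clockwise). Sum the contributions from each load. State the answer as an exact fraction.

Load 1 — uniform load w=6 kN/m over full span:
  R_A = wL = 6·8 = 48 kN
  M_A = wL²/2 = 6·8²/2 = 192 kN·m
Load 2 — applied couple M₀=13 kN·m at a=4 m (b=L-a=4):
  R_A = 0 kN
  M_A = -M₀ = -13 kN·m
Superposition: R_A = 48 kN, M_A = 179 kN·m

R_A = 48 kN, M_A = 179 kN·m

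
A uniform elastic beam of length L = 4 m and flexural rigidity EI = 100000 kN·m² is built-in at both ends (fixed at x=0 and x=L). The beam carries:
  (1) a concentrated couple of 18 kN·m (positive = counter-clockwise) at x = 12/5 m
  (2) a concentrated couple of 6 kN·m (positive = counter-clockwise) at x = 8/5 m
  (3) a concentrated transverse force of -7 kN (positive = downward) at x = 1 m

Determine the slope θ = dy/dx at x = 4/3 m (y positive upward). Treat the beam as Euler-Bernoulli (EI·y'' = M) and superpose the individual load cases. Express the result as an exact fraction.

Load 1 — applied couple M₀=18 kN·m at a=12/5 m (b=L-a=8/5):
  θ_1 = (R_Ax²/2 - M_Ax)/EI  [x≤a] with R_A=162/25, M_A=144/25 = ((162/25)·(4/3)²/2 - (144/25)·(4/3))/100000 = -3/156250 rad
Load 2 — applied couple M₀=6 kN·m at a=8/5 m (b=L-a=12/5):
  θ_2 = (R_Ax²/2 - M_Ax)/EI  [x≤a] with R_A=54/25, M_A=18/25 = ((54/25)·(4/3)²/2 - (18/25)·(4/3))/100000 = 3/312500 rad
Load 3 — point force P=-7 kN at a=1 m (b=L-a=3):
  θ_3 = Pa²(L-x)(2bL-(3b+a)(L-x))/(2L³EI)  [x>a] = (-7)·1²·(4-(4/3))·(2·3·4-(3·3+1)·(4-(4/3)))/(2·4³·100000) = 7/1800000 rad
Superposition: θ = Σ θ_i = -257/45000000 rad ≈ -0.000006 rad

θ(4/3) = -257/45000000 rad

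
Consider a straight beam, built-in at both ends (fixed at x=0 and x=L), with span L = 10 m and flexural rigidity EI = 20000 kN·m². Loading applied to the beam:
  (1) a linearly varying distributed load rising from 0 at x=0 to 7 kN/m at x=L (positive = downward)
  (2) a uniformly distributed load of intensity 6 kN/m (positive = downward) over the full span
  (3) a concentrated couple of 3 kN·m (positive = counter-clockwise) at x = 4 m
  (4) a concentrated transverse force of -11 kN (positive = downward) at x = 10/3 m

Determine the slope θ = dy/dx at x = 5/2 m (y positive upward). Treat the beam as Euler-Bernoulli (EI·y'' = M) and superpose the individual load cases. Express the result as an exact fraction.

Load 1 — triangular load w₀=7 kN/m (0→w₀ over full span):
  θ_1 = -w₀(2x(L-x)(L-2x)(x+2L)+x²(L-x)²)/(120LEI) = -7·(2·(5/2)·(10-(5/2))·(10-2·(5/2))·((5/2)+2·10)+(5/2)²·(10-(5/2))²)/(120·10·20000) = -273/204800 rad
Load 2 — uniform load w=6 kN/m over full span:
  θ_2 = -wx(L-x)(L-2x)/(12EI) = -6·(5/2)·(10-(5/2))·(10-2·(5/2))/(12·20000) = -3/1280 rad
Load 3 — applied couple M₀=3 kN·m at a=4 m (b=L-a=6):
  θ_3 = (R_Ax²/2 - M_Ax)/EI  [x≤a] with R_A=54/125, M_A=9/25 = ((54/125)·(5/2)²/2 - (9/25)·(5/2))/20000 = 9/400000 rad
Load 4 — point force P=-11 kN at a=10/3 m (b=L-a=20/3):
  θ_4 = -Pb²x(2aL-(3a+b)x)/(2L³EI)  [x≤a] = -(-11)·(20/3)²·(5/2)·(2·(10/3)·10-(3·(10/3)+(20/3))·(5/2))/(2·10³·20000) = 11/14400 rad
Superposition: θ = Σ θ_i = -665941/230400000 rad ≈ -0.002890 rad

θ(5/2) = -665941/230400000 rad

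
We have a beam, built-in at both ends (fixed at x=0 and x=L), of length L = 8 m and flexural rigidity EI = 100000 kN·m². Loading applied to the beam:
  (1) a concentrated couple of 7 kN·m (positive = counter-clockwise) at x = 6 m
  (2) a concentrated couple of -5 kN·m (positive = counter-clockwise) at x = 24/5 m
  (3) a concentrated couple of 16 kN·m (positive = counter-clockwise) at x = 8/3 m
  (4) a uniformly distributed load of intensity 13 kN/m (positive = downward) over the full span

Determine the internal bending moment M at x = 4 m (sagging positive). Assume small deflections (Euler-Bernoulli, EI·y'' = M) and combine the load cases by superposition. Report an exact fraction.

Load 1 — applied couple M₀=7 kN·m at a=6 m (b=L-a=2):
  M_1 = R_Ax - M_A  [x≤a] with R_A=63/64, M_A=35/16 = (63/64)·4 - (35/16) = 7/4 kN·m
Load 2 — applied couple M₀=-5 kN·m at a=24/5 m (b=L-a=16/5):
  M_2 = R_Ax - M_A  [x≤a] with R_A=-9/10, M_A=-8/5 = (-9/10)·4 - (-8/5) = -2 kN·m
Load 3 — applied couple M₀=16 kN·m at a=8/3 m (b=L-a=16/3):
  M_3 = R_Ax - M_A - M₀  [x>a] with R_A=8/3, M_A=0 = (8/3)·4 - 0 - 16 = -16/3 kN·m
Load 4 — uniform load w=13 kN/m over full span:
  M_4 = wLx/2 - wL²/12 - wx²/2 = 13·8·4/2 - 13·8²/12 - 13·4²/2 = 104/3 kN·m
Superposition: M = Σ M_i = 349/12 kN·m ≈ 29.083333 kN·m

M(4) = 349/12 kN·m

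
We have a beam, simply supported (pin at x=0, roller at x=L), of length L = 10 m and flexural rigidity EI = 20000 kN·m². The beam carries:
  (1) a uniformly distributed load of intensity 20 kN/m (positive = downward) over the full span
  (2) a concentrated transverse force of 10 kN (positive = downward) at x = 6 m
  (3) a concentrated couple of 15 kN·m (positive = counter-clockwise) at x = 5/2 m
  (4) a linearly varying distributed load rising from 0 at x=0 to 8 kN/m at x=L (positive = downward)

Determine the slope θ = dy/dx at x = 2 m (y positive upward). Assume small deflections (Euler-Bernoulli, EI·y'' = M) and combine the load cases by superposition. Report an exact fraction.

θ(2) = -588409/14400000 rad

Load 1 — uniform load w=20 kN/m over full span:
  θ_1 = -w(L³-6Lx²+4x³)/(24EI) = -20·(10³-6·10·2²+4·2³)/(24·20000) = -33/1000 rad
Load 2 — point force P=10 kN at a=6 m (b=L-a=4):
  θ_2 = -Pb(L²-b²-3x²)/(6LEI)  [x≤a] = -10·4·(10²-4²-3·2²)/(6·10·20000) = -3/1250 rad
Load 3 — applied couple M₀=15 kN·m at a=5/2 m (b=L-a=15/2):
  θ_3 = (M₀x²/(2L)+C₁)/EI  [x≤a] with C₁=M₀(3b²-L²)/(6L)=275/16 = (15·2²/(2·10)+(275/16))/20000 = 323/320000 rad
Load 4 — triangular load w₀=8 kN/m (0→w₀ over full span):
  θ_4 = -w₀(7L⁴-30L²x²+15x⁴)/(360LEI) = -8·(7·10⁴-30·10²·2²+15·2⁴)/(360·10·20000) = -182/28125 rad
Superposition: θ = Σ θ_i = -588409/14400000 rad ≈ -0.040862 rad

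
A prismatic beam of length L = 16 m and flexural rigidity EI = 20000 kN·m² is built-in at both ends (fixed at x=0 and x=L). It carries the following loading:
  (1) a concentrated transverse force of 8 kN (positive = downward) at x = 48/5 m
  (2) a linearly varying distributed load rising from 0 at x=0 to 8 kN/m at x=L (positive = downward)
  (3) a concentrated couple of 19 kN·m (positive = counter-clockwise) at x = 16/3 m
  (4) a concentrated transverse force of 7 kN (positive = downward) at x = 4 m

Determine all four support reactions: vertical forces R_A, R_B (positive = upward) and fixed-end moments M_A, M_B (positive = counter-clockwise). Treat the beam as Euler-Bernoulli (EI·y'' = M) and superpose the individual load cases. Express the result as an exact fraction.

R_A = 354067/12000 kN, M_A = 144457/1500 kN·m, R_B = 593933/12000 kN, M_B = -179623/1500 kN·m

Load 1 — point force P=8 kN at a=48/5 m (b=L-a=32/5):
  R_A = Pb²(3a+b)/L³ = 8·(32/5)²·(3·(48/5)+(32/5))/16³ = 352/125 kN
  M_A = Pab²/L² = 8·(48/5)·(32/5)²/16² = 1536/125 kN·m
  R_B = Pa²(a+3b)/L³ = 8·(48/5)²·((48/5)+3·(32/5))/16³ = 648/125 kN
  M_B = -Pa²b/L² = -8·(48/5)²·(32/5)/16² = -2304/125 kN·m
Load 2 — triangular load w₀=8 kN/m (0→w₀ over full span):
  R_A = 3w₀L/20 = 3·8·16/20 = 96/5 kN
  M_A = w₀L²/30 = 8·16²/30 = 1024/15 kN·m
  R_B = 7w₀L/20 = 7·8·16/20 = 224/5 kN
  M_B = -w₀L²/20 = -8·16²/20 = -512/5 kN·m
Load 3 — applied couple M₀=19 kN·m at a=16/3 m (b=L-a=32/3):
  R_A = 6M₀ab/L³ = 6·19·(16/3)·(32/3)/16³ = 19/12 kN
  M_A = M₀b(2a-b)/L² = 19·(32/3)·(2·(16/3)-(32/3))/16² = 0 kN·m
  R_B = -6M₀ab/L³ = -6·19·(16/3)·(32/3)/16³ = -19/12 kN
  M_B = M₀a(2b-a)/L² = 19·(16/3)·(2·(32/3)-(16/3))/16² = 19/3 kN·m
Load 4 — point force P=7 kN at a=4 m (b=L-a=12):
  R_A = Pb²(3a+b)/L³ = 7·12²·(3·4+12)/16³ = 189/32 kN
  M_A = Pab²/L² = 7·4·12²/16² = 63/4 kN·m
  R_B = Pa²(a+3b)/L³ = 7·4²·(4+3·12)/16³ = 35/32 kN
  M_B = -Pa²b/L² = -7·4²·12/16² = -21/4 kN·m
Superposition: R_A = 354067/12000 kN, M_A = 144457/1500 kN·m, R_B = 593933/12000 kN, M_B = -179623/1500 kN·m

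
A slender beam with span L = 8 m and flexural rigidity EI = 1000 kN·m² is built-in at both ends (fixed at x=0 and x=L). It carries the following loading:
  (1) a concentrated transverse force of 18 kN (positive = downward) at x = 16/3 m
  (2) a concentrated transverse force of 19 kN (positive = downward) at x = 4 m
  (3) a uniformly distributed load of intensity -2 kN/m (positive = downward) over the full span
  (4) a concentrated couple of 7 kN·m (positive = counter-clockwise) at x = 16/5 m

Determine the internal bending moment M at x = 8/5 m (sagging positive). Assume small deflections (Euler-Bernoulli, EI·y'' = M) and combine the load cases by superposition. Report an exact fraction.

Load 1 — point force P=18 kN at a=16/3 m (b=L-a=8/3):
  M_1 = Pb²(3a+b)x/L³ - Pab²/L²  [x≤a] = 18·(8/3)²·(3·(16/3)+(8/3))·(8/5)/8³ - 18·(16/3)·(8/3)²/8² = -16/5 kN·m
Load 2 — point force P=19 kN at a=4 m (b=L-a=4):
  M_2 = Pb²(3a+b)x/L³ - Pab²/L²  [x≤a] = 19·4²·(3·4+4)·(8/5)/8³ - 19·4·4²/8² = -19/5 kN·m
Load 3 — uniform load w=-2 kN/m over full span:
  M_3 = wLx/2 - wL²/12 - wx²/2 = (-2)·8·(8/5)/2 - (-2)·8²/12 - (-2)·(8/5)²/2 = 32/75 kN·m
Load 4 — applied couple M₀=7 kN·m at a=16/5 m (b=L-a=24/5):
  M_4 = R_Ax - M_A  [x≤a] with R_A=63/50, M_A=21/25 = (63/50)·(8/5) - (21/25) = 147/125 kN·m
Superposition: M = Σ M_i = -2024/375 kN·m ≈ -5.397333 kN·m

M(8/5) = -2024/375 kN·m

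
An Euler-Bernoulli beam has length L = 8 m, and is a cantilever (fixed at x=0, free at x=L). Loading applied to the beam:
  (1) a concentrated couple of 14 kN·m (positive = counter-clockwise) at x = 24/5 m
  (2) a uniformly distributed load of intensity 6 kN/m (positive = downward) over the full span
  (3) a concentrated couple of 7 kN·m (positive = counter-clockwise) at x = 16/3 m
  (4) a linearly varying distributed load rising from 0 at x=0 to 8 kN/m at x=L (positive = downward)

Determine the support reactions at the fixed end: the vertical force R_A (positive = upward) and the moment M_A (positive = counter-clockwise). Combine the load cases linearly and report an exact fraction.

R_A = 80 kN, M_A = 1025/3 kN·m

Load 1 — applied couple M₀=14 kN·m at a=24/5 m (b=L-a=16/5):
  R_A = 0 kN
  M_A = -M₀ = -14 kN·m
Load 2 — uniform load w=6 kN/m over full span:
  R_A = wL = 6·8 = 48 kN
  M_A = wL²/2 = 6·8²/2 = 192 kN·m
Load 3 — applied couple M₀=7 kN·m at a=16/3 m (b=L-a=8/3):
  R_A = 0 kN
  M_A = -M₀ = -7 kN·m
Load 4 — triangular load w₀=8 kN/m (0→w₀ over full span):
  R_A = w₀L/2 = 8·8/2 = 32 kN
  M_A = w₀L²/3 = 8·8²/3 = 512/3 kN·m
Superposition: R_A = 80 kN, M_A = 1025/3 kN·m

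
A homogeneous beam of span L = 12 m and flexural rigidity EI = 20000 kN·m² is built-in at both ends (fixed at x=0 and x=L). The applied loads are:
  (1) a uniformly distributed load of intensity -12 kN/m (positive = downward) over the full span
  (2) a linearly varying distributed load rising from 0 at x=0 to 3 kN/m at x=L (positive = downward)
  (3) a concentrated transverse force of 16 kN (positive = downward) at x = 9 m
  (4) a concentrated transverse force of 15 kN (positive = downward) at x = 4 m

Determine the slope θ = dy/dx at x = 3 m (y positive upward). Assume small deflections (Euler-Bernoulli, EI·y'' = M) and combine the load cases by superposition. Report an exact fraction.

θ(3) = 15441/3200000 rad

Load 1 — uniform load w=-12 kN/m over full span:
  θ_1 = -wx(L-x)(L-2x)/(12EI) = -(-12)·3·(12-3)·(12-2·3)/(12·20000) = 81/10000 rad
Load 2 — triangular load w₀=3 kN/m (0→w₀ over full span):
  θ_2 = -w₀(2x(L-x)(L-2x)(x+2L)+x²(L-x)²)/(120LEI) = -3·(2·3·(12-3)·(12-2·3)·(3+2·12)+3²·(12-3)²)/(120·12·20000) = -3159/3200000 rad
Load 3 — point force P=16 kN at a=9 m (b=L-a=3):
  θ_3 = -Pb²x(2aL-(3a+b)x)/(2L³EI)  [x≤a] = -16·3²·3·(2·9·12-(3·9+3)·3)/(2·12³·20000) = -63/80000 rad
Load 4 — point force P=15 kN at a=4 m (b=L-a=8):
  θ_4 = -Pb²x(2aL-(3a+b)x)/(2L³EI)  [x≤a] = -15·8²·3·(2·4·12-(3·4+8)·3)/(2·12³·20000) = -3/2000 rad
Superposition: θ = Σ θ_i = 15441/3200000 rad ≈ 0.004825 rad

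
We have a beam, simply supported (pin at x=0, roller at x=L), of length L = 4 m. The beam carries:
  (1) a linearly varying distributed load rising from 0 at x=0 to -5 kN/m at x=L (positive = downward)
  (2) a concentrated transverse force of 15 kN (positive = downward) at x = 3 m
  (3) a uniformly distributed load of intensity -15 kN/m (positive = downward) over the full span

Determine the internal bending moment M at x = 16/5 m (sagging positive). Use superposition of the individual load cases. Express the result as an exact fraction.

M(16/5) = -351/25 kN·m

Load 1 — triangular load w₀=-5 kN/m (0→w₀ over full span):
  M_1 = w₀Lx/6 - w₀x³/(6L) = (-5)·4·(16/5)/6 - (-5)·(16/5)³/(6·4) = -96/25 kN·m
Load 2 — point force P=15 kN at a=3 m (b=L-a=1):
  M_2 = Pa(L-x)/L  [x>a] = 15·3·(4-(16/5))/4 = 9 kN·m
Load 3 — uniform load w=-15 kN/m over full span:
  M_3 = wx(L-x)/2 = (-15)·(16/5)·(4-(16/5))/2 = -96/5 kN·m
Superposition: M = Σ M_i = -351/25 kN·m ≈ -14.040000 kN·m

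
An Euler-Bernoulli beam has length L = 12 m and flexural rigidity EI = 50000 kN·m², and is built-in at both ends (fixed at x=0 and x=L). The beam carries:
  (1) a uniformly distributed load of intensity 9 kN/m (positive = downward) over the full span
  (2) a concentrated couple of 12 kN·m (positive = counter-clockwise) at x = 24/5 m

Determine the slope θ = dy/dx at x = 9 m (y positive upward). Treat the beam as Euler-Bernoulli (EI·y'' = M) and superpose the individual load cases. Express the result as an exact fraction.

Load 1 — uniform load w=9 kN/m over full span:
  θ_1 = -wx(L-x)(L-2x)/(12EI) = -9·9·(12-9)·(12-2·9)/(12·50000) = 243/100000 rad
Load 2 — applied couple M₀=12 kN·m at a=24/5 m (b=L-a=36/5):
  θ_2 = (R_Ax²/2 - M_Ax - M₀(x-a))/EI  [x>a] with R_A=36/25, M_A=36/25 = ((36/25)·9²/2 - (36/25)·9 - 12·(9-(24/5)))/50000 = -63/625000 rad
Superposition: θ = Σ θ_i = 5823/2500000 rad ≈ 0.002329 rad

θ(9) = 5823/2500000 rad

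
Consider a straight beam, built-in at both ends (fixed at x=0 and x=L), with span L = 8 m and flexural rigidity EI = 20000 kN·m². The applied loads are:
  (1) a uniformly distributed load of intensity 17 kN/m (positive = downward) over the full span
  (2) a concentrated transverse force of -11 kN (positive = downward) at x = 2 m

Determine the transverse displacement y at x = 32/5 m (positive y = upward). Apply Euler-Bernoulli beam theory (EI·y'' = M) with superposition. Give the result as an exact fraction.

y(32/5) = -32891/9375000 m

Load 1 — uniform load w=17 kN/m over full span:
  y_1 = -wx²(L-x)²/(24EI) = -17·(32/5)²·(8-(32/5))²/(24·20000) = -4352/1171875 m
Load 2 — point force P=-11 kN at a=2 m (b=L-a=6):
  y_2 = -Pa²(L-x)²(3bL-(3b+a)(L-x))/(6L³EI)  [x>a] = -(-11)·2²·(8-(32/5))²·(3·6·8-(3·6+2)·(8-(32/5)))/(6·8³·20000) = 77/375000 m
Superposition: y = Σ y_i = -32891/9375000 m ≈ -0.003508 m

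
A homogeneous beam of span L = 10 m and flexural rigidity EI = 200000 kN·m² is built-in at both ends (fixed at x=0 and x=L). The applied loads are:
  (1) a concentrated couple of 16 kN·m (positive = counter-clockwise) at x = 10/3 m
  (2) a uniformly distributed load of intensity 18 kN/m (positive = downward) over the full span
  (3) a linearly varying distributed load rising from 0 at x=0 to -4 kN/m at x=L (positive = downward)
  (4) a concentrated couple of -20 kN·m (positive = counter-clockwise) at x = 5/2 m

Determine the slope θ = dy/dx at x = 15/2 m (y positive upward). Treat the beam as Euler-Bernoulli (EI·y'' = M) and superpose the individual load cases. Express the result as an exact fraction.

Load 1 — applied couple M₀=16 kN·m at a=10/3 m (b=L-a=20/3):
  θ_1 = (R_Ax²/2 - M_Ax - M₀(x-a))/EI  [x>a] with R_A=32/15, M_A=0 = ((32/15)·(15/2)²/2 - 0·(15/2) - 16·((15/2)-(10/3)))/200000 = -1/30000 rad
Load 2 — uniform load w=18 kN/m over full span:
  θ_2 = -wx(L-x)(L-2x)/(12EI) = -18·(15/2)·(10-(15/2))·(10-2·(15/2))/(12·200000) = 9/12800 rad
Load 3 — triangular load w₀=-4 kN/m (0→w₀ over full span):
  θ_3 = -w₀(2x(L-x)(L-2x)(x+2L)+x²(L-x)²)/(120LEI) = -(-4)·(2·(15/2)·(10-(15/2))·(10-2·(15/2))·((15/2)+2·10)+(15/2)²·(10-(15/2))²)/(120·10·200000) = -41/512000 rad
Load 4 — applied couple M₀=-20 kN·m at a=5/2 m (b=L-a=15/2):
  θ_4 = (R_Ax²/2 - M_Ax - M₀(x-a))/EI  [x>a] with R_A=-9/4, M_A=15/4 = ((-9/4)·(15/2)²/2 - (15/4)·(15/2) - (-20)·((15/2)-(5/2)))/200000 = 11/256000 rad
Superposition: θ = Σ θ_i = 4859/7680000 rad ≈ 0.000633 rad

θ(15/2) = 4859/7680000 rad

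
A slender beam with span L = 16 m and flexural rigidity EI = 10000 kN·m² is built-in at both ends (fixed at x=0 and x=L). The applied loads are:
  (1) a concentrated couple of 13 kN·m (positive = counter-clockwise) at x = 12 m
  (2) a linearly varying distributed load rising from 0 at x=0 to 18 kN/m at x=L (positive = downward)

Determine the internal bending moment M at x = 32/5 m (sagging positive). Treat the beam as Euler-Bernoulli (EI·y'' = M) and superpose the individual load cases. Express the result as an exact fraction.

Load 1 — applied couple M₀=13 kN·m at a=12 m (b=L-a=4):
  M_1 = R_Ax - M_A  [x≤a] with R_A=117/128, M_A=65/16 = (117/128)·(32/5) - (65/16) = 143/80 kN·m
Load 2 — triangular load w₀=18 kN/m (0→w₀ over full span):
  M_2 = 3w₀Lx/20 - w₀L²/30 - w₀x³/(6L) = 3·18·16·(32/5)/20 - 18·16²/30 - 18·(32/5)³/(6·16) = 9216/125 kN·m
Superposition: M = Σ M_i = 151031/2000 kN·m ≈ 75.515500 kN·m

M(32/5) = 151031/2000 kN·m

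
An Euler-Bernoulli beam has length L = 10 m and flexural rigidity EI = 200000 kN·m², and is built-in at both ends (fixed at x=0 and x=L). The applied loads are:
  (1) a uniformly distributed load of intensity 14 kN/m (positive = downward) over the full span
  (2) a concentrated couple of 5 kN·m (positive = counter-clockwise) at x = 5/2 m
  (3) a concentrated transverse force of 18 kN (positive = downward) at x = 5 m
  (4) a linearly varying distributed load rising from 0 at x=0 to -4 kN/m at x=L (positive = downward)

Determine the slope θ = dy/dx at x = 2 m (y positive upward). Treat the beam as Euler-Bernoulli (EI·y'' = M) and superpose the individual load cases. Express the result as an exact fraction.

Load 1 — uniform load w=14 kN/m over full span:
  θ_1 = -wx(L-x)(L-2x)/(12EI) = -14·2·(10-2)·(10-2·2)/(12·200000) = -7/12500 rad
Load 2 — applied couple M₀=5 kN·m at a=5/2 m (b=L-a=15/2):
  θ_2 = (R_Ax²/2 - M_Ax)/EI  [x≤a] with R_A=9/16, M_A=-15/16 = ((9/16)·2²/2 - (-15/16)·2)/200000 = 3/200000 rad
Load 3 — point force P=18 kN at a=5 m (b=L-a=5):
  θ_3 = -Pb²x(2aL-(3a+b)x)/(2L³EI)  [x≤a] = -18·5²·2·(2·5·10-(3·5+5)·2)/(2·10³·200000) = -27/200000 rad
Load 4 — triangular load w₀=-4 kN/m (0→w₀ over full span):
  θ_4 = -w₀(2x(L-x)(L-2x)(x+2L)+x²(L-x)²)/(120LEI) = -(-4)·(2·2·(10-2)·(10-2·2)·(2+2·10)+2²·(10-2)²)/(120·10·200000) = 7/93750 rad
Superposition: θ = Σ θ_i = -227/375000 rad ≈ -0.000605 rad

θ(2) = -227/375000 rad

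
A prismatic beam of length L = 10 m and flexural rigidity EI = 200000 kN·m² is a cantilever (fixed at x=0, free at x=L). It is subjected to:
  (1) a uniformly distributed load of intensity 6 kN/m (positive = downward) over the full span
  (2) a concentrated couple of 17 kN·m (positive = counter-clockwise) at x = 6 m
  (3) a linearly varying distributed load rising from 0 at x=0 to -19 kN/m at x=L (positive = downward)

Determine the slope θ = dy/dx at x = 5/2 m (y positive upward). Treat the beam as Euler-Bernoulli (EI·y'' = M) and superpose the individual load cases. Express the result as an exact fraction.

θ(5/2) = 38601/10240000 rad

Load 1 — uniform load w=6 kN/m over full span:
  θ_1 = -wx(x²-3Lx+3L²)/(6EI) = -6·(5/2)·((5/2)²-3·10·(5/2)+3·10²)/(6·200000) = -37/12800 rad
Load 2 — applied couple M₀=17 kN·m at a=6 m (b=L-a=4):
  θ_2 = M₀x/EI  [x≤a] = 17·(5/2)/200000 = 17/80000 rad
Load 3 — triangular load w₀=-19 kN/m (0→w₀ over full span):
  θ_3 = (w₀Lx²/4-w₀L²x/3-w₀x⁴/(24L))/EI = ((-19)·10·(5/2)²/4-(-19)·10²·(5/2)/3-(-19)·(5/2)⁴/(24·10))/200000 = 2641/409600 rad
Superposition: θ = Σ θ_i = 38601/10240000 rad ≈ 0.003770 rad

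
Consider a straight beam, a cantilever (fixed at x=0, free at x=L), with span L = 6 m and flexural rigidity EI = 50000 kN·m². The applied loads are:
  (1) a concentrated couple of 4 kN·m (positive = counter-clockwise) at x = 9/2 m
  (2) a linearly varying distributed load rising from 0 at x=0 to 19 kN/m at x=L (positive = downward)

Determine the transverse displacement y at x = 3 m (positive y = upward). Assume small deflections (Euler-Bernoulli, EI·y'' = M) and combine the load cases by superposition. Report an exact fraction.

y(3) = -60633/4000000 m

Load 1 — applied couple M₀=4 kN·m at a=9/2 m (b=L-a=3/2):
  y_1 = M₀x²/(2EI)  [x≤a] = 4·3²/(2·50000) = 9/25000 m
Load 2 — triangular load w₀=19 kN/m (0→w₀ over full span):
  y_2 = (w₀Lx³/12-w₀L²x²/6-w₀x⁵/(120L))/EI = (19·6·3³/12-19·6²·3²/6-19·3⁵/(120·6))/50000 = -62073/4000000 m
Superposition: y = Σ y_i = -60633/4000000 m ≈ -0.015158 m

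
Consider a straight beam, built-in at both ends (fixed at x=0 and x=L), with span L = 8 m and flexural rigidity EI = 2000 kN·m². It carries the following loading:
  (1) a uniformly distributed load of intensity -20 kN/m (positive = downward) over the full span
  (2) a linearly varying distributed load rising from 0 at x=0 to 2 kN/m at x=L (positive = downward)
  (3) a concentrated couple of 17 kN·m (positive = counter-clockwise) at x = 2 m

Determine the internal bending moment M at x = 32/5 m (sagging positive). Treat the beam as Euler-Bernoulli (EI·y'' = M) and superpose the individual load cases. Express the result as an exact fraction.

M(32/5) = 35549/6000 kN·m

Load 1 — uniform load w=-20 kN/m over full span:
  M_1 = wLx/2 - wL²/12 - wx²/2 = (-20)·8·(32/5)/2 - (-20)·8²/12 - (-20)·(32/5)²/2 = 64/15 kN·m
Load 2 — triangular load w₀=2 kN/m (0→w₀ over full span):
  M_2 = 3w₀Lx/20 - w₀L²/30 - w₀x³/(6L) = 3·2·8·(32/5)/20 - 2·8²/30 - 2·(32/5)³/(6·8) = 64/375 kN·m
Load 3 — applied couple M₀=17 kN·m at a=2 m (b=L-a=6):
  M_3 = R_Ax - M_A - M₀  [x>a] with R_A=153/64, M_A=-51/16 = (153/64)·(32/5) - (-51/16) - 17 = 119/80 kN·m
Superposition: M = Σ M_i = 35549/6000 kN·m ≈ 5.924833 kN·m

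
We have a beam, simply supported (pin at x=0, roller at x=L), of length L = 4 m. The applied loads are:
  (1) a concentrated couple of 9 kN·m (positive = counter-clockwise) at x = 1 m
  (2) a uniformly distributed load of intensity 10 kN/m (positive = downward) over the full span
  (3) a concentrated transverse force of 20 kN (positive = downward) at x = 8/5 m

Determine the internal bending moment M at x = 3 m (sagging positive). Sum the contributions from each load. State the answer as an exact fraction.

M(3) = 83/4 kN·m

Load 1 — applied couple M₀=9 kN·m at a=1 m (b=L-a=3):
  M_1 = M₀x/L - M₀  [x>a] = 9·3/4 - 9 = -9/4 kN·m
Load 2 — uniform load w=10 kN/m over full span:
  M_2 = wx(L-x)/2 = 10·3·(4-3)/2 = 15 kN·m
Load 3 — point force P=20 kN at a=8/5 m (b=L-a=12/5):
  M_3 = Pa(L-x)/L  [x>a] = 20·(8/5)·(4-3)/4 = 8 kN·m
Superposition: M = Σ M_i = 83/4 kN·m ≈ 20.750000 kN·m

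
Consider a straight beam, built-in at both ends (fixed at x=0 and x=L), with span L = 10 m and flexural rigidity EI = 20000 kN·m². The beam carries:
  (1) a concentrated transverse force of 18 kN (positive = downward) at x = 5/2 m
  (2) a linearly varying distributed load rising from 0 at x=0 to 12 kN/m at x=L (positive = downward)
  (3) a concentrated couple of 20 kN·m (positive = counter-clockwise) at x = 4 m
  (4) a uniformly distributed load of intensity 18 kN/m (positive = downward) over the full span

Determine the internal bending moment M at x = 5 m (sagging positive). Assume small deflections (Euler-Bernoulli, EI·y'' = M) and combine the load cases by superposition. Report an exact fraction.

Load 1 — point force P=18 kN at a=5/2 m (b=L-a=15/2):
  M_1 = Pa²(a+3b)(L-x)/L³ - Pa²b/L²  [x>a] = 18·(5/2)²·((5/2)+3·(15/2))·(10-5)/10³ - 18·(5/2)²·(15/2)/10² = 45/8 kN·m
Load 2 — triangular load w₀=12 kN/m (0→w₀ over full span):
  M_2 = 3w₀Lx/20 - w₀L²/30 - w₀x³/(6L) = 3·12·10·5/20 - 12·10²/30 - 12·5³/(6·10) = 25 kN·m
Load 3 — applied couple M₀=20 kN·m at a=4 m (b=L-a=6):
  M_3 = R_Ax - M_A - M₀  [x>a] with R_A=72/25, M_A=12/5 = (72/25)·5 - (12/5) - 20 = -8 kN·m
Load 4 — uniform load w=18 kN/m over full span:
  M_4 = wLx/2 - wL²/12 - wx²/2 = 18·10·5/2 - 18·10²/12 - 18·5²/2 = 75 kN·m
Superposition: M = Σ M_i = 781/8 kN·m ≈ 97.625000 kN·m

M(5) = 781/8 kN·m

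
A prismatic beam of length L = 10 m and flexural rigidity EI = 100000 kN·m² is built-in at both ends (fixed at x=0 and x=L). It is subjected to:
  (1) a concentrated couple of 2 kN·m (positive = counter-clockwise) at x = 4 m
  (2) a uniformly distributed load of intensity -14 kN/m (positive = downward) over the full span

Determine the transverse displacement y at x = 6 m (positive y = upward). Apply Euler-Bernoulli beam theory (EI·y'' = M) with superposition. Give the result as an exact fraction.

y(6) = 2641/781250 m

Load 1 — applied couple M₀=2 kN·m at a=4 m (b=L-a=6):
  y_1 = (R_Ax³/6 - M_Ax²/2 - M₀(x-a)²/2)/EI  [x>a] with R_A=36/125, M_A=6/25 = ((36/125)·6³/6 - (6/25)·6²/2 - 2·(6-4)²/2)/100000 = 8/390625 m
Load 2 — uniform load w=-14 kN/m over full span:
  y_2 = -wx²(L-x)²/(24EI) = -(-14)·6²·(10-6)²/(24·100000) = 21/6250 m
Superposition: y = Σ y_i = 2641/781250 m ≈ 0.003380 m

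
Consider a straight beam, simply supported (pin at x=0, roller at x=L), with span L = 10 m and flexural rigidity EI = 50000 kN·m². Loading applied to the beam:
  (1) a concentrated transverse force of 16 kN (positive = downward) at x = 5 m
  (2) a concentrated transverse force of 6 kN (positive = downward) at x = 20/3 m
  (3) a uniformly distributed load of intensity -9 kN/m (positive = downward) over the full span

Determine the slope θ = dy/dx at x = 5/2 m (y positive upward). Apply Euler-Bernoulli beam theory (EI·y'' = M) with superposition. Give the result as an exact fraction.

Load 1 — point force P=16 kN at a=5 m (b=L-a=5):
  θ_1 = -Pb(L²-b²-3x²)/(6LEI)  [x≤a] = -16·5·(10²-5²-3·(5/2)²)/(6·10·50000) = -3/2000 rad
Load 2 — point force P=6 kN at a=20/3 m (b=L-a=10/3):
  θ_2 = -Pb(L²-b²-3x²)/(6LEI)  [x≤a] = -6·(10/3)·(10²-(10/3)²-3·(5/2)²)/(6·10·50000) = -101/216000 rad
Load 3 — uniform load w=-9 kN/m over full span:
  θ_3 = -w(L³-6Lx²+4x³)/(24EI) = -(-9)·(10³-6·10·(5/2)²+4·(5/2)³)/(24·50000) = 33/6400 rad
Superposition: θ = Σ θ_i = 551/172800 rad ≈ 0.003189 rad

θ(5/2) = 551/172800 rad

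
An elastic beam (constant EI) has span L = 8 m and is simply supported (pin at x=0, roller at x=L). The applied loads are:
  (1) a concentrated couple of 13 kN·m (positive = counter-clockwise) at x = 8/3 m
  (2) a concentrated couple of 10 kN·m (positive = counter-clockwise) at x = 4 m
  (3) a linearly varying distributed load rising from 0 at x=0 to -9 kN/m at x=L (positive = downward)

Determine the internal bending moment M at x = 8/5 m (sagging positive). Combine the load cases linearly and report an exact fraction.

Load 1 — applied couple M₀=13 kN·m at a=8/3 m (b=L-a=16/3):
  M_1 = M₀x/L  [x≤a] = 13·(8/5)/8 = 13/5 kN·m
Load 2 — applied couple M₀=10 kN·m at a=4 m (b=L-a=4):
  M_2 = M₀x/L  [x≤a] = 10·(8/5)/8 = 2 kN·m
Load 3 — triangular load w₀=-9 kN/m (0→w₀ over full span):
  M_3 = w₀Lx/6 - w₀x³/(6L) = (-9)·8·(8/5)/6 - (-9)·(8/5)³/(6·8) = -2304/125 kN·m
Superposition: M = Σ M_i = -1729/125 kN·m ≈ -13.832000 kN·m

M(8/5) = -1729/125 kN·m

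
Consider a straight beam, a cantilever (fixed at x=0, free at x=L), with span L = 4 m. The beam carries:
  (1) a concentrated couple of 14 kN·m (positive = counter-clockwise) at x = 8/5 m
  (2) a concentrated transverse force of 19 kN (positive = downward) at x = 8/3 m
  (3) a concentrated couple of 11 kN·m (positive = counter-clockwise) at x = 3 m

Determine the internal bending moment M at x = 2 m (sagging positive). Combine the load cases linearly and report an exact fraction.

M(2) = -5/3 kN·m

Load 1 — applied couple M₀=14 kN·m at a=8/5 m (b=L-a=12/5):
  M_1 = 0  [x>a] = 0 kN·m
Load 2 — point force P=19 kN at a=8/3 m (b=L-a=4/3):
  M_2 = -P(a-x)  [x≤a] = -19·((8/3)-2) = -38/3 kN·m
Load 3 — applied couple M₀=11 kN·m at a=3 m (b=L-a=1):
  M_3 = M₀  [x≤a] = 11 = 11 kN·m
Superposition: M = Σ M_i = -5/3 kN·m ≈ -1.666667 kN·m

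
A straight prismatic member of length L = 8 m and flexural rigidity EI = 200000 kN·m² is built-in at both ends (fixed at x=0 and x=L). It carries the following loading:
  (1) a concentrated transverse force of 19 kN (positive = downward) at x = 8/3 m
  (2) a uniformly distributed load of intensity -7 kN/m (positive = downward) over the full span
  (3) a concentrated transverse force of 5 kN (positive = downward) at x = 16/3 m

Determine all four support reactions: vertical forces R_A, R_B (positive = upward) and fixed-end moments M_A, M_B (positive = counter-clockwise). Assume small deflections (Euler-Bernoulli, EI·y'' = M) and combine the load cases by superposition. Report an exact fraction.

R_A = -341/27 kN, M_A = -320/27 kN·m, R_B = -523/27 kN, M_B = 544/27 kN·m

Load 1 — point force P=19 kN at a=8/3 m (b=L-a=16/3):
  R_A = Pb²(3a+b)/L³ = 19·(16/3)²·(3·(8/3)+(16/3))/8³ = 380/27 kN
  M_A = Pab²/L² = 19·(8/3)·(16/3)²/8² = 608/27 kN·m
  R_B = Pa²(a+3b)/L³ = 19·(8/3)²·((8/3)+3·(16/3))/8³ = 133/27 kN
  M_B = -Pa²b/L² = -19·(8/3)²·(16/3)/8² = -304/27 kN·m
Load 2 — uniform load w=-7 kN/m over full span:
  R_A = wL/2 = (-7)·8/2 = -28 kN
  M_A = wL²/12 = (-7)·8²/12 = -112/3 kN·m
  R_B = wL/2 = (-7)·8/2 = -28 kN
  M_B = -wL²/12 = -(-7)·8²/12 = 112/3 kN·m
Load 3 — point force P=5 kN at a=16/3 m (b=L-a=8/3):
  R_A = Pb²(3a+b)/L³ = 5·(8/3)²·(3·(16/3)+(8/3))/8³ = 35/27 kN
  M_A = Pab²/L² = 5·(16/3)·(8/3)²/8² = 80/27 kN·m
  R_B = Pa²(a+3b)/L³ = 5·(16/3)²·((16/3)+3·(8/3))/8³ = 100/27 kN
  M_B = -Pa²b/L² = -5·(16/3)²·(8/3)/8² = -160/27 kN·m
Superposition: R_A = -341/27 kN, M_A = -320/27 kN·m, R_B = -523/27 kN, M_B = 544/27 kN·m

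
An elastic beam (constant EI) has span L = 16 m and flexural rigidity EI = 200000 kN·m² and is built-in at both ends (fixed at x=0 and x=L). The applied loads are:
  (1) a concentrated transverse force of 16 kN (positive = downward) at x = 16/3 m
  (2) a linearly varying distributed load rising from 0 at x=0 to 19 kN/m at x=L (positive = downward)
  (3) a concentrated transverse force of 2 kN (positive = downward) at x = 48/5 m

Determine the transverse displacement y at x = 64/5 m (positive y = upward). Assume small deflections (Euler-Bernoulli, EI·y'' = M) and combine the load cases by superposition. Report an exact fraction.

y(64/5) = -16507328/3955078125 m

Load 1 — point force P=16 kN at a=16/3 m (b=L-a=32/3):
  y_1 = -Pa²(L-x)²(3bL-(3b+a)(L-x))/(6L³EI)  [x>a] = -16·(16/3)²·(16-(64/5))²·(3·(32/3)·16-(3·(32/3)+(16/3))·(16-(64/5)))/(6·16³·200000) = -11776/31640625 m
Load 2 — triangular load w₀=19 kN/m (0→w₀ over full span):
  y_2 = -w₀x²(L-x)²(x+2L)/(120LEI) = -19·(64/5)²·(16-(64/5))²·((64/5)+2·16)/(120·16·200000) = -544768/146484375 m
Load 3 — point force P=2 kN at a=48/5 m (b=L-a=32/5):
  y_3 = -Pa²(L-x)²(3bL-(3b+a)(L-x))/(6L³EI)  [x>a] = -2·(48/5)²·(16-(64/5))²·(3·(32/5)·16-(3·(32/5)+(48/5))·(16-(64/5)))/(6·16³·200000) = -4032/48828125 m
Superposition: y = Σ y_i = -16507328/3955078125 m ≈ -0.004174 m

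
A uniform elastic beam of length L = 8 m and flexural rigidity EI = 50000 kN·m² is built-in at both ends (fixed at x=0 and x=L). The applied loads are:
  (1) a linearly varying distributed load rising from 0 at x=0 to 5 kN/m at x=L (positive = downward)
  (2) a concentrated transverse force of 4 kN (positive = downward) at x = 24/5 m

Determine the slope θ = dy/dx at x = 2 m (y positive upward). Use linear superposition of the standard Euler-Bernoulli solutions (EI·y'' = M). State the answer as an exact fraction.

θ(2) = -6539/25000000 rad

Load 1 — triangular load w₀=5 kN/m (0→w₀ over full span):
  θ_1 = -w₀(2x(L-x)(L-2x)(x+2L)+x²(L-x)²)/(120LEI) = -5·(2·2·(8-2)·(8-2·2)·(2+2·8)+2²·(8-2)²)/(120·8·50000) = -39/200000 rad
Load 2 — point force P=4 kN at a=24/5 m (b=L-a=16/5):
  θ_2 = -Pb²x(2aL-(3a+b)x)/(2L³EI)  [x≤a] = -4·(16/5)²·2·(2·(24/5)·8-(3·(24/5)+(16/5))·2)/(2·8³·50000) = -26/390625 rad
Superposition: θ = Σ θ_i = -6539/25000000 rad ≈ -0.000262 rad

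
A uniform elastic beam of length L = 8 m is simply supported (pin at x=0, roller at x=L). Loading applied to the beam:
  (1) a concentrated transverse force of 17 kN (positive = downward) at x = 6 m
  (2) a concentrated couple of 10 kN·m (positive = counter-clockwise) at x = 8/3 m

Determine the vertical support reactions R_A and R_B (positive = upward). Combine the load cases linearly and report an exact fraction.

Load 1 — point force P=17 kN at a=6 m (b=L-a=2):
  R_A = Pb/L = 17·2/8 = 17/4 kN
  R_B = Pa/L = 17·6/8 = 51/4 kN
Load 2 — applied couple M₀=10 kN·m at a=8/3 m (b=L-a=16/3):
  R_A = M₀/L = 10/8 = 5/4 kN
  R_B = -M₀/L = -10/8 = -5/4 kN
Superposition: R_A = 11/2 kN, R_B = 23/2 kN

R_A = 11/2 kN, R_B = 23/2 kN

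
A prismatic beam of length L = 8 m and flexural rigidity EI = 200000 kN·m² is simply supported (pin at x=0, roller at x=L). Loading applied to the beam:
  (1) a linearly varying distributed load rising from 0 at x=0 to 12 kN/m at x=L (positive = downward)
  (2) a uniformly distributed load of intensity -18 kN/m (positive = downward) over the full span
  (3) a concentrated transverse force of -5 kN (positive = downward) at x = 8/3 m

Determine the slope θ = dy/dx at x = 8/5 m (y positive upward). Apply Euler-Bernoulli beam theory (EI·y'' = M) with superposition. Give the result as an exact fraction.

Load 1 — triangular load w₀=12 kN/m (0→w₀ over full span):
  θ_1 = -w₀(7L⁴-30L²x²+15x⁴)/(360LEI) = -12·(7·8⁴-30·8²·(8/5)²+15·(8/5)⁴)/(360·8·200000) = -2912/5859375 rad
Load 2 — uniform load w=-18 kN/m over full span:
  θ_2 = -w(L³-6Lx²+4x³)/(24EI) = -(-18)·(8³-6·8·(8/5)²+4·(8/5)³)/(24·200000) = 594/390625 rad
Load 3 — point force P=-5 kN at a=8/3 m (b=L-a=16/3):
  θ_3 = -Pb(L²-b²-3x²)/(6LEI)  [x≤a] = -(-5)·(16/3)·(8²-(16/3)²-3·(8/5)²)/(6·8·200000) = 98/1265625 rad
Superposition: θ = Σ θ_i = 174196/158203125 rad ≈ 0.001101 rad

θ(8/5) = 174196/158203125 rad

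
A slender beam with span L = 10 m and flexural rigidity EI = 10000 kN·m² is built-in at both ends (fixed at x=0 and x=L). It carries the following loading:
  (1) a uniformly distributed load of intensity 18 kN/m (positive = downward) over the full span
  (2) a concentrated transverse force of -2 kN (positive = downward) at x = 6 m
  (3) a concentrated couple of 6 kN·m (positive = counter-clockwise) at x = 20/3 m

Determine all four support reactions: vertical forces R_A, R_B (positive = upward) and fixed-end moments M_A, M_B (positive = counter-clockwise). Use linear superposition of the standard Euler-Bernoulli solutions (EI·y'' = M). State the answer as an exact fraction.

R_A = 11262/125 kN, M_A = 3752/25 kN·m, R_B = 10988/125 kN, M_B = -3678/25 kN·m

Load 1 — uniform load w=18 kN/m over full span:
  R_A = wL/2 = 18·10/2 = 90 kN
  M_A = wL²/12 = 18·10²/12 = 150 kN·m
  R_B = wL/2 = 18·10/2 = 90 kN
  M_B = -wL²/12 = -18·10²/12 = -150 kN·m
Load 2 — point force P=-2 kN at a=6 m (b=L-a=4):
  R_A = Pb²(3a+b)/L³ = (-2)·4²·(3·6+4)/10³ = -88/125 kN
  M_A = Pab²/L² = (-2)·6·4²/10² = -48/25 kN·m
  R_B = Pa²(a+3b)/L³ = (-2)·6²·(6+3·4)/10³ = -162/125 kN
  M_B = -Pa²b/L² = -(-2)·6²·4/10² = 72/25 kN·m
Load 3 — applied couple M₀=6 kN·m at a=20/3 m (b=L-a=10/3):
  R_A = 6M₀ab/L³ = 6·6·(20/3)·(10/3)/10³ = 4/5 kN
  M_A = M₀b(2a-b)/L² = 6·(10/3)·(2·(20/3)-(10/3))/10² = 2 kN·m
  R_B = -6M₀ab/L³ = -6·6·(20/3)·(10/3)/10³ = -4/5 kN
  M_B = M₀a(2b-a)/L² = 6·(20/3)·(2·(10/3)-(20/3))/10² = 0 kN·m
Superposition: R_A = 11262/125 kN, M_A = 3752/25 kN·m, R_B = 10988/125 kN, M_B = -3678/25 kN·m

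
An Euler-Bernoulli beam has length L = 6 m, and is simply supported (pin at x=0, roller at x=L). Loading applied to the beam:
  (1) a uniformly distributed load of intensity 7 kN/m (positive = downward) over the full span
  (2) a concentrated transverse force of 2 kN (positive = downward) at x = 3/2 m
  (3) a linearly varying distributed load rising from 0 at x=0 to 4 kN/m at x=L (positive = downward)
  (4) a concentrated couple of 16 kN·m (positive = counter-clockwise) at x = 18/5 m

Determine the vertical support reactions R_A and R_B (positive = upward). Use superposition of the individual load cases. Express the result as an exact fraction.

R_A = 175/6 kN, R_B = 161/6 kN

Load 1 — uniform load w=7 kN/m over full span:
  R_A = wL/2 = 7·6/2 = 21 kN
  R_B = wL/2 = 7·6/2 = 21 kN
Load 2 — point force P=2 kN at a=3/2 m (b=L-a=9/2):
  R_A = Pb/L = 2·(9/2)/6 = 3/2 kN
  R_B = Pa/L = 2·(3/2)/6 = 1/2 kN
Load 3 — triangular load w₀=4 kN/m (0→w₀ over full span):
  R_A = w₀L/6 = 4·6/6 = 4 kN
  R_B = w₀L/3 = 4·6/3 = 8 kN
Load 4 — applied couple M₀=16 kN·m at a=18/5 m (b=L-a=12/5):
  R_A = M₀/L = 16/6 = 8/3 kN
  R_B = -M₀/L = -16/6 = -8/3 kN
Superposition: R_A = 175/6 kN, R_B = 161/6 kN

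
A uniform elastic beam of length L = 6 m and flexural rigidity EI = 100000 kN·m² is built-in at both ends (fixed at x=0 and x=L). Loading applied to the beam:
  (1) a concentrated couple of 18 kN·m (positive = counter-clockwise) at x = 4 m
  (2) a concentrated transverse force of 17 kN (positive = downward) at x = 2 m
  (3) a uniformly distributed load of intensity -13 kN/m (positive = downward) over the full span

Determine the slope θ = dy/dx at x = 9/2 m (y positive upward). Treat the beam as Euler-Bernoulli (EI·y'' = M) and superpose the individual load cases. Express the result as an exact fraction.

Load 1 — applied couple M₀=18 kN·m at a=4 m (b=L-a=2):
  θ_1 = (R_Ax²/2 - M_Ax - M₀(x-a))/EI  [x>a] with R_A=4, M_A=6 = (4·(9/2)²/2 - 6·(9/2) - 18·((9/2)-4))/100000 = 9/200000 rad
Load 2 — point force P=17 kN at a=2 m (b=L-a=4):
  θ_2 = Pa²(L-x)(2bL-(3b+a)(L-x))/(2L³EI)  [x>a] = 17·2²·(6-(9/2))·(2·4·6-(3·4+2)·(6-(9/2)))/(2·6³·100000) = 51/800000 rad
Load 3 — uniform load w=-13 kN/m over full span:
  θ_3 = -wx(L-x)(L-2x)/(12EI) = -(-13)·(9/2)·(6-(9/2))·(6-2·(9/2))/(12·100000) = -351/1600000 rad
Superposition: θ = Σ θ_i = -177/1600000 rad ≈ -0.000111 rad

θ(9/2) = -177/1600000 rad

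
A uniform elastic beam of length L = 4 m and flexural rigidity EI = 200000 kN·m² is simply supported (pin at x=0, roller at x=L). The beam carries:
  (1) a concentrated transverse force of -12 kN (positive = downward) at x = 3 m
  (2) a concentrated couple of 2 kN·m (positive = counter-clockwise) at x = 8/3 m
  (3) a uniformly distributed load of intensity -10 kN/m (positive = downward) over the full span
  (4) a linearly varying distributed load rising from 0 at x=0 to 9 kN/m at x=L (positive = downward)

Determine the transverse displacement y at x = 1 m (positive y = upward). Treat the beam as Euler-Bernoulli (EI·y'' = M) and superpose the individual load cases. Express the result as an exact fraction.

Load 1 — point force P=-12 kN at a=3 m (b=L-a=1):
  y_1 = -Pbx(L²-b²-x²)/(6LEI)  [x≤a] = -(-12)·1·1·(4²-1²-1²)/(6·4·200000) = 7/200000 m
Load 2 — applied couple M₀=2 kN·m at a=8/3 m (b=L-a=4/3):
  y_2 = (M₀x³/(6L)+C₁x)/EI  [x≤a] with C₁=M₀(3b²-L²)/(6L)=-8/9 = (2·1³/(6·4)+(-8/9)·1)/200000 = -29/7200000 m
Load 3 — uniform load w=-10 kN/m over full span:
  y_3 = -wx(L³-2Lx²+x³)/(24EI) = -(-10)·1·(4³-2·4·1²+1³)/(24·200000) = 19/160000 m
Load 4 — triangular load w₀=9 kN/m (0→w₀ over full span):
  y_4 = -w₀x(7L⁴-10L²x²+3x⁴)/(360LEI) = -9·1·(7·4⁴-10·4²·1²+3·1⁴)/(360·4·200000) = -327/6400000 m
Superposition: y = Σ y_i = 5681/57600000 m ≈ 0.000099 m

y(1) = 5681/57600000 m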